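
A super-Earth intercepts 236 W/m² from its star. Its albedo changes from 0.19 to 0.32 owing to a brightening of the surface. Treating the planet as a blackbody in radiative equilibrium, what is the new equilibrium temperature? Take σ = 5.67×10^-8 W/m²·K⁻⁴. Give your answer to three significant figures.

New equilibrium: T₂ = [(1−0.32)·236.0/(4σ)]^(1/4) = 163.1 K.

163 K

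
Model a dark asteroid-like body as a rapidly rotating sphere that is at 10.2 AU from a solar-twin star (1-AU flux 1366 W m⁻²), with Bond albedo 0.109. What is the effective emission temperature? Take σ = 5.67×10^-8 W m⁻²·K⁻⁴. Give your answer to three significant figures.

By the inverse-square law, S = 1366/10.2² = 13.13 W m⁻².
The planet absorbs (1−α)S over its disc πR² and re-emits over 4πR², so the mean absorbed flux is (1−0.109)·13.13/4 = 2.925 W m⁻².
In equilibrium σT⁴ equals this, so T = 84.75 K.

84.7 kelvin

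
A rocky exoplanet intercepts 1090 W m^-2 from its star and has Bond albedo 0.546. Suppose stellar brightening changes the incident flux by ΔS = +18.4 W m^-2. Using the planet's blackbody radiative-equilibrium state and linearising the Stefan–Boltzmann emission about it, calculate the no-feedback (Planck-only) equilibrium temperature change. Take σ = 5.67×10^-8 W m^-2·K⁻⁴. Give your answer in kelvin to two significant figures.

Reference equilibrium: T_e = [S(1−α)/(4σ)]^(1/4) = 216.1 K.
Only a fraction (1−α) is absorbed and it's spread over 4πR², so ΔF = (1−α)ΔS/4 = 2.088 W m^-2.
Planck response: λ_P = 4σT_e³ = 4·5.67×10⁻⁸·(216.1)³ = 2.290 W m^-2/K.
ΔT₀ = ΔF/λ_P = 2.088/2.290 = 0.912 K.

0.91 K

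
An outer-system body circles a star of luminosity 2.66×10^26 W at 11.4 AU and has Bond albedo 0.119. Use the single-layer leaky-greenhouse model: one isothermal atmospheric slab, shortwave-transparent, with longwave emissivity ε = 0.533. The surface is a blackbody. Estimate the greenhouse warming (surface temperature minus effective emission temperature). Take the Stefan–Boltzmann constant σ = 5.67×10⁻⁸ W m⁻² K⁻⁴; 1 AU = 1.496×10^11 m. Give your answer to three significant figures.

d = 11.4 × 1.496×10^11 m = 1.705×10^12 m.
Flux at the orbit: S = L/(4πd²) = 2.66×10^26/(4π·(1.71×10^12)²) = 7.278 W m⁻².
Effective emission temperature (TOA balance): σT_e⁴ = S(1−α)/4 = 1.603 W m⁻² → T_e = 72.92 K.
Surface balance with a leaky layer gives σT_s⁴ = σT_e⁴·2/(2−ε), so T_s = T_e·[2/(2−0.533)]^(1/4) = 78.79 K.
The atmosphere warms the surface by 5.874 K.

5.87 kelvin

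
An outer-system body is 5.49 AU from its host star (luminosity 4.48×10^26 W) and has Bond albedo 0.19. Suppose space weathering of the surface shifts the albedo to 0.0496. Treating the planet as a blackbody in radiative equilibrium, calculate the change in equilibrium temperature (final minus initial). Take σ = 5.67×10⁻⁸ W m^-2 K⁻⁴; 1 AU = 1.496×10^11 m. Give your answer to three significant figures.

Orbital distance: d = 5.49 AU = 8.213×10^11 m.
S = L/(4πd²) = 52.85 W m^-2.
With α = 0.19, T₁ = 117.2 K.
With α = 0.0496, T₂ = 122.0 K.
Change: 122.0 − 117.2 = 4.779 K.

4.78 K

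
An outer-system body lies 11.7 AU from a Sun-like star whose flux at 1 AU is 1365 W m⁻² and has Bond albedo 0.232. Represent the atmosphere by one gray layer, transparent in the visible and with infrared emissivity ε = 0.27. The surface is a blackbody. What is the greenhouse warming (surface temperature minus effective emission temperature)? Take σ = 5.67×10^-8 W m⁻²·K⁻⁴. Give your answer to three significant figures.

2.81 K

By the inverse-square law, S = 1365/11.7² = 9.972 W m⁻².
The planet radiates to space at T_e = [S(1−α)/(4σ)]^(1/4) = 76.23 K.
For a single slab of emissivity ε, T_s⁴ = 2T_e⁴/(2−ε); thus T_s = 76.23·(1.156)^(1/4) = 79.04 K.
T_s − T_e = 79.04 − 76.23 = 2.815 K.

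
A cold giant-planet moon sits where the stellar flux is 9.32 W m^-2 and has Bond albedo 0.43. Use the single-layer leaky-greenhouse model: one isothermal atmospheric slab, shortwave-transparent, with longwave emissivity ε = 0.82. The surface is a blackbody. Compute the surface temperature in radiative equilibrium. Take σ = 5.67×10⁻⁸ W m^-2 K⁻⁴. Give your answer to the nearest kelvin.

79 K

The planet radiates to space at T_e = [S(1−α)/(4σ)]^(1/4) = 69.57 K.
The surface balance (absorbed SW + ε·downward IR = σT_s⁴) with T_a⁴ = T_s⁴/2 reduces to T_s = T_e·[2/(2−ε)]^¼ = 79.38 K.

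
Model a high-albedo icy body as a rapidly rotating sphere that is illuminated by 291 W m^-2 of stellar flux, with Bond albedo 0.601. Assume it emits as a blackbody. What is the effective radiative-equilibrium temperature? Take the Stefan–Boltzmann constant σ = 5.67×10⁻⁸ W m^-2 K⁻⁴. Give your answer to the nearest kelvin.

150 kelvin

Absorbed flux (global mean): S(1−α)/4 = 291.0·0.399/4 = 29.03 W m^-2.
In equilibrium σT⁴ equals this, so T = 150.4 K.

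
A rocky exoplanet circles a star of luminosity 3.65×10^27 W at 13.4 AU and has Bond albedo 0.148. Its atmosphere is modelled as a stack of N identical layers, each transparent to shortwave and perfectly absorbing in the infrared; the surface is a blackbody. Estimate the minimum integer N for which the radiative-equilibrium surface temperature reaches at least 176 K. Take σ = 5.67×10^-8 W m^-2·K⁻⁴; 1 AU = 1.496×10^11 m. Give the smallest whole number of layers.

Orbital distance: d = 13.4 AU = 2.005×10^12 m.
Flux at the orbit: S = L/(4πd²) = 3.65×10^27/(4π·(2.00×10^12)²) = 72.28 W m^-2.
OLR = S(1−α)/4 = 15.40 W m^-2; the top layer radiates at T_e = 128.4 K.
Since T_s⁴ = (N+1)T_e⁴, we need N ≥ (T_s/T_e)⁴ − 1 = 2.534.
So N ≥ 2.534; the smallest integer is N = 3.

3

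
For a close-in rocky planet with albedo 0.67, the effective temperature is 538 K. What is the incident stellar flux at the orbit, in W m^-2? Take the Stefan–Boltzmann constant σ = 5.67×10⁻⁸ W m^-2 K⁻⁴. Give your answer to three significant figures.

57600 W m^-2

From S(1−α)/4 = σT⁴: S = 4σT⁴/(1−α).
σT⁴ = 5.67×10⁻⁸·(538)⁴ = 4750 W m^-2.
So S = 4×4750/(1−0.67) = 57580 W m^-2.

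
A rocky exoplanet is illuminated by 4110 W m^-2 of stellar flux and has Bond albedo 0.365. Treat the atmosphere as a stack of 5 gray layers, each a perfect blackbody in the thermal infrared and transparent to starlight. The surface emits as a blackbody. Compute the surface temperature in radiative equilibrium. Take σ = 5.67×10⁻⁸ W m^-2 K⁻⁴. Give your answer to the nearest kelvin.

513 K

The effective emission temperature is T_e = [S(1−α)/(4σ)]^¼ = 327.5 K.
With N = 5 opaque layers, T_s = (N+1)^(1/4)·T_e = 6^(1/4)·327.5 = 512.6 K.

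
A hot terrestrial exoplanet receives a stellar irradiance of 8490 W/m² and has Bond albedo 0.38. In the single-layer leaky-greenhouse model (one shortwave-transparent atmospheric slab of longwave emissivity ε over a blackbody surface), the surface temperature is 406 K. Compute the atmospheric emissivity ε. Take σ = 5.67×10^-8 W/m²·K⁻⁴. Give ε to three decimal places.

First, T_e = [8490·(1−0.38)/(4σ)]^(1/4) = 390.3 K.
T_s⁴ = T_e⁴·2/(2−ε) → ε = 2 − 2(T_e/T_s)⁴ = 2 − 2·(390.3/406)⁴ = 0.2916.

0.292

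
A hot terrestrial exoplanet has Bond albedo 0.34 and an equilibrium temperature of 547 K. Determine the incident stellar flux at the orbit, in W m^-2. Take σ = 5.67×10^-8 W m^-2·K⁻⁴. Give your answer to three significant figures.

From S(1−α)/4 = σT⁴: S = 4σT⁴/(1−α).
σT⁴ = 5.67×10⁻⁸·(547)⁴ = 5076 W m^-2.
So S = 4×5076/(1−0.34) = 30760 W m^-2.

30800 W m^-2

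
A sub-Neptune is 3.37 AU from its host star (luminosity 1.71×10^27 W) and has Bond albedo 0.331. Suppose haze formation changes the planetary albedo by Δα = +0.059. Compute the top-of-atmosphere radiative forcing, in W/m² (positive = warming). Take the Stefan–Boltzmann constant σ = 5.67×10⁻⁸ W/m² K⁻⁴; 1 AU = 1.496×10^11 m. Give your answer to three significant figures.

-7.90 W/m²

d = 3.37 × 1.496×10^11 m = 5.042×10^11 m.
S = L/(4πd²) = 535.4 W/m².
TOA radiative forcing: ΔF = −S·Δα/4 = −535.4·(+0.059)/4 = -7.897 W/m².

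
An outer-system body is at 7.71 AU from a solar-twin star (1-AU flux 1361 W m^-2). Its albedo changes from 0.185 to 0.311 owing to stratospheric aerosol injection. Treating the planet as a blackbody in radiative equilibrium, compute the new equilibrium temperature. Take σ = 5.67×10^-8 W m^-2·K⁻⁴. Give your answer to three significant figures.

Flux at the orbit: S = 1361/(7.71)² = 22.90 W m^-2.
New equilibrium: T₂ = [(1−0.311)·22.90/(4σ)]^(1/4) = 91.32 K.

91.3 kelvin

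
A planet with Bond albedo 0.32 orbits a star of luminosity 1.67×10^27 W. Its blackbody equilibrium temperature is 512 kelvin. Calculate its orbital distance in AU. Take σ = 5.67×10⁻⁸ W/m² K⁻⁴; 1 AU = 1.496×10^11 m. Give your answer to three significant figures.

0.509 AU

The flux needed for this T is 4σT⁴/(1−0.32) = 22920 W/m².
S = L/(4πd²) → d = √(L/4πS) = √(1.67×10^27/(4π·22920)) = 7.615×10^10 m = 0.5090 AU.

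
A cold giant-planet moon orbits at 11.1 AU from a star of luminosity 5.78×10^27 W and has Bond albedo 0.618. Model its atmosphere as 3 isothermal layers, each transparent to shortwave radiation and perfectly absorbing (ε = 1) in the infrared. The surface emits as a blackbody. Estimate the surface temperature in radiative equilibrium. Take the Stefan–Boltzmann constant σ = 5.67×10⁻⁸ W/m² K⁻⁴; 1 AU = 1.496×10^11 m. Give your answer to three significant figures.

183 K

Orbital distance: d = 11.1 AU = 1.661×10^12 m.
S = L/(4πd²) = 166.8 W/m².
OLR = S(1−α)/4 = 15.93 W/m²; the top layer radiates at T_e = 129.5 K.
With N = 3 opaque layers, T_s = (N+1)^(1/4)·T_e = 4^(1/4)·129.5 = 183.1 K.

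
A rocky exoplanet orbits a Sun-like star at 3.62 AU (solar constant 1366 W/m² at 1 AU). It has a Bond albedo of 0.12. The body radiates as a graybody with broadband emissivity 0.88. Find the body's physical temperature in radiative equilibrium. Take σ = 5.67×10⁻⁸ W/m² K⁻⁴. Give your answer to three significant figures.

Flux at the orbit: S = 1366/(3.62)² = 104.2 W/m².
The planet absorbs (1−α)S over its disc πR² and re-emits over 4πR², so the mean absorbed flux is (1−0.12)·104.2/4 = 22.93 W/m².
Radiative balance εσT⁴ = 22.93 gives T = [22.93/(0.88·σ)]^(1/4) = 146.4 K.

146 K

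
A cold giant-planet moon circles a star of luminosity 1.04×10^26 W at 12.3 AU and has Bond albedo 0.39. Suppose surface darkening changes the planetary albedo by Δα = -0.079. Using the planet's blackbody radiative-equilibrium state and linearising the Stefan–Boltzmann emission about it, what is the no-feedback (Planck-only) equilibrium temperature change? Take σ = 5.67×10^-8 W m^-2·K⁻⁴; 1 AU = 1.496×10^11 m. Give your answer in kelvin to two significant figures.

1.6 K

d = 12.3 × 1.496×10^11 m = 1.840×10^12 m.
Flux at the orbit: S = L/(4πd²) = 1.04×10^26/(4π·(1.84×10^12)²) = 2.444 W m^-2.
The baseline emission temperature is T_e = 50.64 K.
ΔF = −(S/4)Δα = −(2.444/4)×(-0.079) = 0.04827 W m^-2.
The Planck feedback parameter is 4σT_e³ = 0.02945 W m^-2/K.
So ΔT₀ = 0.04827/0.02945 = 1.64 K.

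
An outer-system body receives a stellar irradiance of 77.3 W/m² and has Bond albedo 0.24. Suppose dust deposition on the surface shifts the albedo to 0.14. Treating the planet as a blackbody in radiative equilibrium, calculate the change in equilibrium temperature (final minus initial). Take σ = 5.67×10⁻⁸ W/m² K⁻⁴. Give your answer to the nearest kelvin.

4 K

Initial: T₁ = [S(1−0.24)/(4σ)]^(1/4) = 126.9 K.
Final:   T₂ = [S(1−0.14)/(4σ)]^(1/4) = 130.8 K.
ΔT = T₂ − T₁ = 3.982 K.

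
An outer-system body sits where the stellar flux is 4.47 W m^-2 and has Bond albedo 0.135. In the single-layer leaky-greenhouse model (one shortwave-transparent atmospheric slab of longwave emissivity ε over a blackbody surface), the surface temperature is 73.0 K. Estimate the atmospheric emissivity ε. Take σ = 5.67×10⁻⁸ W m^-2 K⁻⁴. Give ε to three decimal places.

0.799

Effective temperature: T_e = [S(1−α)/(4σ)]^(1/4) = 64.26 K.
T_s⁴ = T_e⁴·2/(2−ε) → ε = 2 − 2(T_e/T_s)⁴ = 2 − 2·(64.26/73.0)⁴ = 0.7993.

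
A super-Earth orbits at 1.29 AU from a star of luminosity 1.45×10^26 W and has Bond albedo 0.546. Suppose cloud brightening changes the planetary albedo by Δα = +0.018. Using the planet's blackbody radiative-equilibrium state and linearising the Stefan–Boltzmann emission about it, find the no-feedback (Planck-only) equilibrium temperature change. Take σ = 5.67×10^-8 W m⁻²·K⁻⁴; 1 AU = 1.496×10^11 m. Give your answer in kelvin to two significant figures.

-1.6 K

d = 1.29 × 1.496×10^11 m = 1.930×10^11 m.
Spreading L over a sphere of radius d: S = 1.45×10^26/(4π·1.93×10^11²) = 309.8 W m⁻².
Reference equilibrium: T_e = [S(1−α)/(4σ)]^(1/4) = 157.8 K.
TOA radiative forcing: ΔF = −S·Δα/4 = −309.8·(+0.018)/4 = -1.394 W m⁻².
The Planck feedback parameter is 4σT_e³ = 0.8913 W m⁻²/K.
ΔT₀ = ΔF/λ_P = -1.394/0.8913 = -1.56 K.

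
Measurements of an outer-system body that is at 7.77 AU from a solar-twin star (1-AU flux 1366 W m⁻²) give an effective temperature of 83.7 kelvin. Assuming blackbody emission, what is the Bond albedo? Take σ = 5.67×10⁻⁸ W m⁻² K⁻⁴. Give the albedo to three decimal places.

By the inverse-square law, S = 1366/7.77² = 22.63 W m⁻².
From σT⁴ = S(1−α)/4 we invert for α: 1−α = 4σT⁴/S.
4σT⁴ = 4·5.67×10⁻⁸·(83.7)⁴ = 11.13 W m⁻².
Hence α = 1 − 11.13/22.63 = 0.5080.

0.508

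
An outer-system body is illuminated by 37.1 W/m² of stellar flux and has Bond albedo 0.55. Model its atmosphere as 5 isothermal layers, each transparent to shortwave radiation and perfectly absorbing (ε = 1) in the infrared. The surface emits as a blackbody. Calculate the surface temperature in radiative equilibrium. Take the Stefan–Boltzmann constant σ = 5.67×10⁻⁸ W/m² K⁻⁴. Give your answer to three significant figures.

145 K

The effective emission temperature is T_e = [S(1−α)/(4σ)]^¼ = 92.63 K.
For an N-layer opaque stack, T_s⁴ = (N+1)T_e⁴, hence T_s = (6)^(1/4)×92.63 K = 145.0 K.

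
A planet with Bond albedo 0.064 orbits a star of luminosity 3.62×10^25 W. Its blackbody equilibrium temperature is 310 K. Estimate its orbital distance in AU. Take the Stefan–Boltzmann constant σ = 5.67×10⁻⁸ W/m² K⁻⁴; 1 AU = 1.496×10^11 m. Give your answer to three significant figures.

Energy balance gives S = 4σT⁴/(1−α) = 2238 W/m².
S = L/(4πd²) → d = √(L/4πS) = √(3.62×10^25/(4π·2238)) = 3.588×10^10 m = 0.2398 AU.

0.240 AU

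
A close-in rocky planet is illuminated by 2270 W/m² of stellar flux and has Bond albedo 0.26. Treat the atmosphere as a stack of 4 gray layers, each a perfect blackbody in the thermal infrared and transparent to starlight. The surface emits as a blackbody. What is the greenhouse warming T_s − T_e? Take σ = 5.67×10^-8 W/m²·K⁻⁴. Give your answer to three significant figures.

145 kelvin

OLR = S(1−α)/4 = 419.9 W/m²; the top layer radiates at T_e = 293.4 K.
Surface: T_s = (5)^¼·T_e = 438.7 K.
So the greenhouse effect raises the surface by 438.7 − 293.4 = 145.3 K.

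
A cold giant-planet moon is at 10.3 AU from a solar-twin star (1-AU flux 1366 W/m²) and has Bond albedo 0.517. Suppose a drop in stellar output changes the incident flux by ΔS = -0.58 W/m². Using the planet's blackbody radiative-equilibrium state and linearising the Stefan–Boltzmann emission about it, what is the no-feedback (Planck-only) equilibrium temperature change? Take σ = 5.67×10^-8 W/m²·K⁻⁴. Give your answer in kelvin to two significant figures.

Irradiance scales as 1/d², so S = 1366 W/m² × (1/10.3)² = 12.88 W/m².
Unperturbed T_e = [12.88·(1−0.517)/(4σ)]^¼ = 72.36 K.
TOA radiative forcing: ΔF = (1−α)ΔS/4 = 0.483·(-0.58)/4 = -0.07003 W/m².
Linearising σT⁴ gives d(σT⁴)/dT = 4σT_e³ = 0.08594 W/m² per K.
So ΔT₀ = -0.07003/0.08594 = -0.815 K.

-0.81 K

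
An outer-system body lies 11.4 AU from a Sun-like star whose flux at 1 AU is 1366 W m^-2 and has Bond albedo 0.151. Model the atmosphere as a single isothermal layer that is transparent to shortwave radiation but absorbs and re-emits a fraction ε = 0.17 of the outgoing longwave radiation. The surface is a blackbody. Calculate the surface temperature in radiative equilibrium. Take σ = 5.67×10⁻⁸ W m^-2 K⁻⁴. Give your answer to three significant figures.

81.0 K

Flux at the orbit: S = 1366/(11.4)² = 10.51 W m^-2.
The planet radiates to space at T_e = [S(1−α)/(4σ)]^(1/4) = 79.20 K.
The surface balance (absorbed SW + ε·downward IR = σT_s⁴) with T_a⁴ = T_s⁴/2 reduces to T_s = T_e·[2/(2−ε)]^¼ = 80.98 K.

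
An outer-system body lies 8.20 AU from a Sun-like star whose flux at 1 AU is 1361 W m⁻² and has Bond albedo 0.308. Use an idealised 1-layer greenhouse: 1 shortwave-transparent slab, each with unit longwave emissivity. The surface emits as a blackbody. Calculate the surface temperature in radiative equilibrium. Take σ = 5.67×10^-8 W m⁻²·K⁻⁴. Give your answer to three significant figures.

105 K

By the inverse-square law, S = 1361/8.20² = 20.24 W m⁻².
OLR = S(1−α)/4 = 3.502 W m⁻²; the top layer radiates at T_e = 88.65 K.
Layer-by-layer balance gives σT_s⁴ = (N+1)σT_e⁴, so T_s = 2^¼·88.65 = 105.4 K.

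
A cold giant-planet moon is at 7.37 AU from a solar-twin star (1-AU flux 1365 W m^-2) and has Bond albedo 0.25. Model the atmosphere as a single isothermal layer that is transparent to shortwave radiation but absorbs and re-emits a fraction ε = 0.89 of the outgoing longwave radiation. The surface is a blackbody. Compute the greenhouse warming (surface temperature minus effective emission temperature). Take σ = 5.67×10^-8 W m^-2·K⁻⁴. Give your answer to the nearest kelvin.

Flux at the orbit: S = 1365/(7.37)² = 25.13 W m^-2.
The planet radiates to space at T_e = [S(1−α)/(4σ)]^(1/4) = 95.48 K.
Surface balance with a leaky layer gives σT_s⁴ = σT_e⁴·2/(2−ε), so T_s = T_e·[2/(2−0.89)]^(1/4) = 110.6 K.
The atmosphere warms the surface by 15.14 K.

15 K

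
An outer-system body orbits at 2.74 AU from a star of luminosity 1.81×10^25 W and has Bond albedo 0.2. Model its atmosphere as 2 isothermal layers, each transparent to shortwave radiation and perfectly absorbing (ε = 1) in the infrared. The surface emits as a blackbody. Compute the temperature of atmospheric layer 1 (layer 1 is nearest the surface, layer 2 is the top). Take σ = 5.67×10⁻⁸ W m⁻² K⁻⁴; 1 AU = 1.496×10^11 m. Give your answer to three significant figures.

Orbital distance: d = 2.74 AU = 4.099×10^11 m.
Flux at the orbit: S = L/(4πd²) = 1.81×10^25/(4π·(4.10×10^11)²) = 8.572 W m⁻².
Top-of-atmosphere balance: σT_e⁴ = S(1−α)/4 = 1.714 W m⁻² → T_e = 74.15 K.
The net upward flux σT_e⁴ is constant between every pair of levels, so T_k⁴ = (N+1−k)T_e⁴.
T_1 = (2)^(1/4)·74.15 = 88.19 K.

88.2 kelvin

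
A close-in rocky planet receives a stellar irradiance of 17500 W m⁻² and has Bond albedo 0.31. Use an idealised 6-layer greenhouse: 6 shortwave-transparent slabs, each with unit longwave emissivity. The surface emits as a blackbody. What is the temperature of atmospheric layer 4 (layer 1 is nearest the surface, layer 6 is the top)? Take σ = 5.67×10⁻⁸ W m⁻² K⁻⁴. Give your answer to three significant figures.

OLR = S(1−α)/4 = 3019 W m⁻²; the top layer radiates at T_e = 480.4 K.
Each opaque layer satisfies 2T_j⁴ = T_{j−1}⁴ + T_{j+1}⁴, giving T_k⁴ = (N+1−k)T_e⁴.
T_4 = (3)^(1/4)·480.4 = 632.2 K.

632 kelvin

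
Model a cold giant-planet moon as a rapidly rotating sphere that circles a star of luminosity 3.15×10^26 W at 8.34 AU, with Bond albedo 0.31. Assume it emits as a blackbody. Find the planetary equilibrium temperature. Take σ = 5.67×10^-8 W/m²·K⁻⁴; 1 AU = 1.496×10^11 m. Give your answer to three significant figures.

d = 8.34 × 1.496×10^11 m = 1.248×10^12 m.
Flux at the orbit: S = L/(4πd²) = 3.15×10^26/(4π·(1.25×10^12)²) = 16.10 W/m².
The planet absorbs (1−α)S over its disc πR² and re-emits over 4πR², so the mean absorbed flux is (1−0.31)·16.10/4 = 2.778 W/m².
Set σT⁴ = 2.778 → T = (2.778/σ)^(1/4) = 83.66 K.

83.7 kelvin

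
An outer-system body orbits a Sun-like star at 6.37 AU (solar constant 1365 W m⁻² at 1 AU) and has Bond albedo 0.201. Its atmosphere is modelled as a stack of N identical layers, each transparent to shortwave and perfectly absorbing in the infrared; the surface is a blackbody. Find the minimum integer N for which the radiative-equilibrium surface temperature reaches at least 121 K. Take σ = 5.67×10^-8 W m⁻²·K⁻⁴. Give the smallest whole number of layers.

Flux at the orbit: S = 1365/(6.37)² = 33.64 W m⁻².
Top-of-atmosphere balance: σT_e⁴ = S(1−α)/4 = 6.720 W m⁻² → T_e = 104.3 K.
Need (N+1)T_e⁴ ≥ T_s⁴, i.e. N+1 ≥ (121/104.3)⁴ = 1.809.
Rounding up, N = 1.

1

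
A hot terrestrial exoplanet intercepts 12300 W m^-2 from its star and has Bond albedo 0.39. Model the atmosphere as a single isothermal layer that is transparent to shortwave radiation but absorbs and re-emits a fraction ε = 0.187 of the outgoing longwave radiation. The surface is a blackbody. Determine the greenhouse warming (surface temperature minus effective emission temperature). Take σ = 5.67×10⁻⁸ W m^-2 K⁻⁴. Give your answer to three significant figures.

At the top of the atmosphere, σT_e⁴ = S(1−α)/4 = 1876 W m^-2, giving T_e = 426.5 K.
The surface balance (absorbed SW + ε·downward IR = σT_s⁴) with T_a⁴ = T_s⁴/2 reduces to T_s = T_e·[2/(2−ε)]^¼ = 437.1 K.
The atmosphere warms the surface by 10.60 K.

10.6 K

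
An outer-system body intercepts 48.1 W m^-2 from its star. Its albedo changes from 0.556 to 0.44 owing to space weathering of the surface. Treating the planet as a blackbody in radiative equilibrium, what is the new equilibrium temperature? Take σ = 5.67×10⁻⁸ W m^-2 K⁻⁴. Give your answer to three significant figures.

T₂ = [S(1−α₂)/(4σ)]^(1/4) = [48.10·0.56/(4σ)]^(1/4) = 104.4 K.

104 K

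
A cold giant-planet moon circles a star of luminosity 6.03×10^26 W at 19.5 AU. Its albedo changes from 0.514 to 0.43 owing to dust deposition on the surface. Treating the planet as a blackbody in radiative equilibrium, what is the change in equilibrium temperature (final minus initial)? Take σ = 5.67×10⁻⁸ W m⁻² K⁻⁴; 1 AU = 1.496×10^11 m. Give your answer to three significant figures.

2.40 kelvin

Orbital distance: d = 19.5 AU = 2.917×10^12 m.
Spreading L over a sphere of radius d: S = 6.03×10^26/(4π·2.92×10^12²) = 5.639 W m⁻².
Before: T₁ = [5.639·0.486/(4σ)]^(1/4) = 58.96 K.
Final:   T₂ = [S(1−0.43)/(4σ)]^(1/4) = 61.36 K.
Change: 61.36 − 58.96 = 2.397 K.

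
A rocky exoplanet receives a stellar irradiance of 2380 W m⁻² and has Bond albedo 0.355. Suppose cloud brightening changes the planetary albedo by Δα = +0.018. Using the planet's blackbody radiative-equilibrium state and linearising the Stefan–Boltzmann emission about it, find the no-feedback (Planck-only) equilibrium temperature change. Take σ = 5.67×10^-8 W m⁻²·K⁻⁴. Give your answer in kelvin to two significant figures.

The baseline emission temperature is T_e = 286.8 K.
TOA radiative forcing: ΔF = −S·Δα/4 = −2380·(+0.018)/4 = -10.71 W m⁻².
Planck response: λ_P = 4σT_e³ = 4·5.67×10⁻⁸·(286.8)³ = 5.352 W m⁻²/K.
Hence the no-feedback warming is ΔF/(4σT_e³) = -2.00 K.

-2.0 kelvin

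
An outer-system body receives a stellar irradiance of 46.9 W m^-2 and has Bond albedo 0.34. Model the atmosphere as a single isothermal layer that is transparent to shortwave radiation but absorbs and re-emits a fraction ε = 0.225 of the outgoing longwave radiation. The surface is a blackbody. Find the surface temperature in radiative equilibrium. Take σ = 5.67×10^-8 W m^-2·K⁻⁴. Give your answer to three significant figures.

111 K

Effective emission temperature (TOA balance): σT_e⁴ = S(1−α)/4 = 7.738 W m^-2 → T_e = 108.1 K.
Surface balance with a leaky layer gives σT_s⁴ = σT_e⁴·2/(2−ε), so T_s = T_e·[2/(2−0.225)]^(1/4) = 111.4 K.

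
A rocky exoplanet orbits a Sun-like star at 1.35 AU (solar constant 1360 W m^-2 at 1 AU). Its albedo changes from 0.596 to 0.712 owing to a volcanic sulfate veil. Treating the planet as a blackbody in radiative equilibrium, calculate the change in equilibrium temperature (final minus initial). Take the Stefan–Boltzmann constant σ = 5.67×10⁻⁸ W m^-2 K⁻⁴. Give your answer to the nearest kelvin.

Flux at the orbit: S = 1360/(1.35)² = 746.2 W m^-2.
With α = 0.596, T₁ = 190.9 K.
After:  T₂ = [746.2·0.288/(4σ)]^(1/4) = 175.5 K.
Change: 175.5 − 190.9 = -15.49 K.

-15 K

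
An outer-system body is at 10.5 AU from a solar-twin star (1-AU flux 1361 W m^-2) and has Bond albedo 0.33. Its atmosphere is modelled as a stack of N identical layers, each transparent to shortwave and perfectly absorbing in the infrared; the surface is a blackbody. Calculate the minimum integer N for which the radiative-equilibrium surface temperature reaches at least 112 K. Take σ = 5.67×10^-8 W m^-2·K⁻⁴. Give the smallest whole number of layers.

4

By the inverse-square law, S = 1361/10.5² = 12.34 W m^-2.
Top-of-atmosphere balance: σT_e⁴ = S(1−α)/4 = 2.068 W m^-2 → T_e = 77.71 K.
Since T_s⁴ = (N+1)T_e⁴, we need N ≥ (T_s/T_e)⁴ − 1 = 3.315.
Rounding up, N = 4.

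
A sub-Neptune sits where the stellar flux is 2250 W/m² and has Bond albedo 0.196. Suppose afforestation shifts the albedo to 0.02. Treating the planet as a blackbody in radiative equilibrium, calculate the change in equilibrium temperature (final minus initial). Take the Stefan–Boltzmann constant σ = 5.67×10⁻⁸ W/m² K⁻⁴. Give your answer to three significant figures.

With α = 0.196, T₁ = 298.8 K.
With α = 0.02, T₂ = 314.0 K.
ΔT = T₂ − T₁ = 15.16 K.

15.2 K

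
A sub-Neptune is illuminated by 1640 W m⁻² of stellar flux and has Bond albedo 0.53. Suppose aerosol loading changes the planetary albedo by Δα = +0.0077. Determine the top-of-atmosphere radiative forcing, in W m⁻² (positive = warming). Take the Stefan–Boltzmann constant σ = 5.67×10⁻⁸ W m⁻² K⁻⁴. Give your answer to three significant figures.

The change in absorbed flux is Δ[S(1−α)/4] = −SΔα/4 = -3.157 W m⁻².

-3.16 W m⁻²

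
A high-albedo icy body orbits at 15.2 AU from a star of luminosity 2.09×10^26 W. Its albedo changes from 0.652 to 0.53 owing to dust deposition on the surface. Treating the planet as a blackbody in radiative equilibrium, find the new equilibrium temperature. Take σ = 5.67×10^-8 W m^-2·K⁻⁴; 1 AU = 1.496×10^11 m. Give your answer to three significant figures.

Orbital distance: d = 15.2 AU = 2.274×10^12 m.
Flux at the orbit: S = L/(4πd²) = 2.09×10^26/(4π·(2.27×10^12)²) = 3.217 W m^-2.
With the new albedo, S(1−α₂)/4 = 0.3779 W m^-2, so T₂ = 50.81 K.

50.8 K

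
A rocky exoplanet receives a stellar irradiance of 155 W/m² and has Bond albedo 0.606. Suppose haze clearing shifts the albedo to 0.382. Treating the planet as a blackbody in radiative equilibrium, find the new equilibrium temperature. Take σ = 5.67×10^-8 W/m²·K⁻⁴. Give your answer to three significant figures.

143 K

T₂ = [S(1−α₂)/(4σ)]^(1/4) = [155.0·0.618/(4σ)]^(1/4) = 143.4 K.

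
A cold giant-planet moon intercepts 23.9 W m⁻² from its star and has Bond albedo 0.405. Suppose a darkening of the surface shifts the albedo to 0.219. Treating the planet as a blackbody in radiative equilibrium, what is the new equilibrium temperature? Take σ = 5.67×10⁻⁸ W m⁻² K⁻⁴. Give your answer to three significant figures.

95.2 kelvin

With the new albedo, S(1−α₂)/4 = 4.666 W m⁻², so T₂ = 95.25 K.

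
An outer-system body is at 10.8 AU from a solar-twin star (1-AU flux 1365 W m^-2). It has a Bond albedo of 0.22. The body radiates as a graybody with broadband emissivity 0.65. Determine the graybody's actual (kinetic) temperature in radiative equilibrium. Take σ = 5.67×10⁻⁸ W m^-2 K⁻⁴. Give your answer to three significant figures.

Flux at the orbit: S = 1365/(10.8)² = 11.70 W m^-2.
Absorbed flux (global mean): S(1−α)/4 = 11.70·0.78/4 = 2.282 W m^-2.
Equating to εσT⁴ with ε = 0.65: T = (2.282/0.65σ)^(1/4) = 88.71 K.

88.7 kelvin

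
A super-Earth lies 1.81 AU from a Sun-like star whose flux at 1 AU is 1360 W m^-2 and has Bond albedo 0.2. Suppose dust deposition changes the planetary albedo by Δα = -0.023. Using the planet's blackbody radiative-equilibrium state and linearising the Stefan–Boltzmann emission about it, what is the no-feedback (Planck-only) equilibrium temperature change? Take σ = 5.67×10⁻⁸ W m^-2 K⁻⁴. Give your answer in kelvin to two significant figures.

1.4 K

By the inverse-square law, S = 1360/1.81² = 415.1 W m^-2.
Unperturbed T_e = [415.1·(1−0.2)/(4σ)]^¼ = 195.6 K.
TOA radiative forcing: ΔF = −S·Δα/4 = −415.1·(-0.023)/4 = 2.387 W m^-2.
Linearising σT⁴ gives d(σT⁴)/dT = 4σT_e³ = 1.698 W m^-2 per K.
Hence the no-feedback warming is ΔF/(4σT_e³) = 1.41 K.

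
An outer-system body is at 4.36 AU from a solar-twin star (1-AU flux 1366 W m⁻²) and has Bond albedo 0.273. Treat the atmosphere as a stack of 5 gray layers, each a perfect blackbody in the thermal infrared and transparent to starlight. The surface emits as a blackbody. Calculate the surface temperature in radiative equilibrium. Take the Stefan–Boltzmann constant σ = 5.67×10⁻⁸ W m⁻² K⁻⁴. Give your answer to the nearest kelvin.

Flux at the orbit: S = 1366/(4.36)² = 71.86 W m⁻².
The effective emission temperature is T_e = [S(1−α)/(4σ)]^¼ = 123.2 K.
For an N-layer opaque stack, T_s⁴ = (N+1)T_e⁴, hence T_s = (6)^(1/4)×123.2 K = 192.8 K.

193 K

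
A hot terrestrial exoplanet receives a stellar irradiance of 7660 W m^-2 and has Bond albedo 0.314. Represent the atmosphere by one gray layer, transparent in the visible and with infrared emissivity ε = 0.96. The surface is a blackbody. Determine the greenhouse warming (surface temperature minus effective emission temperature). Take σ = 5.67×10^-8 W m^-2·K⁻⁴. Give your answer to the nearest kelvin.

At the top of the atmosphere, σT_e⁴ = S(1−α)/4 = 1314 W m^-2, giving T_e = 390.1 K.
The surface balance (absorbed SW + ε·downward IR = σT_s⁴) with T_a⁴ = T_s⁴/2 reduces to T_s = T_e·[2/(2−ε)]^¼ = 459.4 K.
The atmosphere warms the surface by 69.29 K.

69 kelvin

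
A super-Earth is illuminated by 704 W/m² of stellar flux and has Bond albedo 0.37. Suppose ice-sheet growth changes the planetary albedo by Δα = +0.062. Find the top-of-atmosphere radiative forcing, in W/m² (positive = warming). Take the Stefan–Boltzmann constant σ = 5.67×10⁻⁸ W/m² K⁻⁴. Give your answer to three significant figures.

-10.9 W/m²

ΔF = −(S/4)Δα = −(704.0/4)×(+0.062) = -10.91 W/m².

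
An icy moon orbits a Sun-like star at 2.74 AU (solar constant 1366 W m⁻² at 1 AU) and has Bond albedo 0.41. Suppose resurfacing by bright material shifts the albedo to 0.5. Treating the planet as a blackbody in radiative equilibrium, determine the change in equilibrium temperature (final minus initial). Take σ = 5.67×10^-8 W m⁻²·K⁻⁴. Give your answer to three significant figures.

By the inverse-square law, S = 1366/2.74² = 181.9 W m⁻².
Initial: T₁ = [S(1−0.41)/(4σ)]^(1/4) = 147.5 K.
Final:   T₂ = [S(1−0.5)/(4σ)]^(1/4) = 141.5 K.
Change: 141.5 − 147.5 = -5.979 K.

-5.98 kelvin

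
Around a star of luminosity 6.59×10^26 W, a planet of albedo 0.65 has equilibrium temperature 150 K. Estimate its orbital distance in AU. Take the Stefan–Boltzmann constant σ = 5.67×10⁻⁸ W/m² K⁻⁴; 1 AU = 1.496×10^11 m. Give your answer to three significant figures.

2.67 AU

The flux needed for this T is 4σT⁴/(1−0.65) = 328.1 W/m².
Then d = [L/(4πS)]^(1/2) = 3.998×10^11 m, i.e. 2.673 AU.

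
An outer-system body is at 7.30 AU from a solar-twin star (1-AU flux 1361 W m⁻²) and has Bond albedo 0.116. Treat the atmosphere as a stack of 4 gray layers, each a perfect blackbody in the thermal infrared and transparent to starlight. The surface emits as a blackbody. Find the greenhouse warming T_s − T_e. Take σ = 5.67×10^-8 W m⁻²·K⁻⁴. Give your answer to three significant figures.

49.5 K

Irradiance scales as 1/d², so S = 1361 W m⁻² × (1/7.30)² = 25.54 W m⁻².
OLR = S(1−α)/4 = 5.644 W m⁻²; the top layer radiates at T_e = 99.89 K.
Surface: T_s = (5)^¼·T_e = 149.4 K.
Warming: T_s − T_e = 49.48 K.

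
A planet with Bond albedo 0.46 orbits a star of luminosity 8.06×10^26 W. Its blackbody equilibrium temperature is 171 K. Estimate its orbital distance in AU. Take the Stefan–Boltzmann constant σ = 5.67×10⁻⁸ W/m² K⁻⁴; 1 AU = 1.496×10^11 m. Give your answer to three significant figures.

2.82 AU

The flux needed for this T is 4σT⁴/(1−0.46) = 359.1 W/m².
From L = 4πd²S, d = √(8.06×10^26/(4π·359.1)) = 4.226×10^11 m = 2.825 AU.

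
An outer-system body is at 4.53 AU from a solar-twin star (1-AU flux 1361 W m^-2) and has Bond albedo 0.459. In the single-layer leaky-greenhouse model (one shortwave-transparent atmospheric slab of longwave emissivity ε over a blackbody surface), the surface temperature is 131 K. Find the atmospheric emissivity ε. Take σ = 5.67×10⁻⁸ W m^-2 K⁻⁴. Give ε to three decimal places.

By the inverse-square law, S = 1361/4.53² = 66.32 W m^-2.
Effective temperature: T_e = [S(1−α)/(4σ)]^(1/4) = 112.2 K.
Since (2−ε)/2 = (T_e/T_s)⁴ = 0.5372, ε = 0.9256.

0.926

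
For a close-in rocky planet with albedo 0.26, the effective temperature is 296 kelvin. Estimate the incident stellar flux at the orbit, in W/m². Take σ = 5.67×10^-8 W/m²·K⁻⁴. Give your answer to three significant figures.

From S(1−α)/4 = σT⁴: S = 4σT⁴/(1−α).
σT⁴ = 5.67×10⁻⁸·(296)⁴ = 435.3 W/m².
S = 4·435.3/0.74 = 2353 W/m².

2350 W/m²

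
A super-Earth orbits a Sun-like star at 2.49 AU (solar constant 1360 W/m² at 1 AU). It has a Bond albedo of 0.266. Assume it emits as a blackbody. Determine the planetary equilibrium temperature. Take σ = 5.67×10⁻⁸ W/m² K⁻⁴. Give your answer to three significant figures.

163 kelvin

By the inverse-square law, S = 1360/2.49² = 219.4 W/m².
Absorbed flux (global mean): S(1−α)/4 = 219.4·0.734/4 = 40.25 W/m².
Set σT⁴ = 40.25 → T = (40.25/σ)^(1/4) = 163.2 K.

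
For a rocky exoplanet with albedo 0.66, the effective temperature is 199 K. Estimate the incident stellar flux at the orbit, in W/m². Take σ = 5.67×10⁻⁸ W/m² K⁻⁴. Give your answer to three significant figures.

1050 W/m²

From S(1−α)/4 = σT⁴: S = 4σT⁴/(1−α).
σT⁴ = 5.67×10⁻⁸·(199)⁴ = 88.92 W/m².
So S = 4×88.92/(1−0.66) = 1046 W/m².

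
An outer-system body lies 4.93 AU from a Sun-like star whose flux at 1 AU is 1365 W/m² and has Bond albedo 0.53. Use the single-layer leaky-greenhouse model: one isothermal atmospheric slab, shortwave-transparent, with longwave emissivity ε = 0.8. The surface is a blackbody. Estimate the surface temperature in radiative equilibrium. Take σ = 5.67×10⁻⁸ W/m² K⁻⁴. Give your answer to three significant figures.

118 K

By the inverse-square law, S = 1365/4.93² = 56.16 W/m².
Effective emission temperature (TOA balance): σT_e⁴ = S(1−α)/4 = 6.599 W/m² → T_e = 103.9 K.
The surface balance (absorbed SW + ε·downward IR = σT_s⁴) with T_a⁴ = T_s⁴/2 reduces to T_s = T_e·[2/(2−ε)]^¼ = 118.0 K.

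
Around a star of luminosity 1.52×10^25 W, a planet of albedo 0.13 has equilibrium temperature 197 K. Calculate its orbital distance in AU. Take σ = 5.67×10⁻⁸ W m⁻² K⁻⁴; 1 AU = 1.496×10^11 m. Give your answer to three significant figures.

Energy balance gives S = 4σT⁴/(1−α) = 392.6 W m⁻².
From L = 4πd²S, d = √(1.52×10^25/(4π·392.6)) = 5.550×10^10 m = 0.3710 AU.

0.371 AU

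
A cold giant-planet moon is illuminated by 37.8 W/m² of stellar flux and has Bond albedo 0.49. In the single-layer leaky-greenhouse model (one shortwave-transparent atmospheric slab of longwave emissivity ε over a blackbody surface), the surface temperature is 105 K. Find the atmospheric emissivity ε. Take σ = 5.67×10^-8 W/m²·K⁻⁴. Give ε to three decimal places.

0.601

TOA balance gives T_e = 96.02 K.
Since (2−ε)/2 = (T_e/T_s)⁴ = 0.6993, ε = 0.6014.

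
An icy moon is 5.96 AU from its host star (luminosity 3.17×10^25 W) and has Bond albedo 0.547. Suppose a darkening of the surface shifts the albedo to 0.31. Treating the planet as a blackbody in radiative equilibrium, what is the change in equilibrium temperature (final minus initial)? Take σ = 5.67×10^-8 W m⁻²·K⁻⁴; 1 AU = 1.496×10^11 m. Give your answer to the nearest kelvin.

d = 5.96 × 1.496×10^11 m = 8.916×10^11 m.
S = L/(4πd²) = 3.173 W m⁻².
Initial: T₁ = [S(1−0.547)/(4σ)]^(1/4) = 50.17 K.
With α = 0.31, T₂ = 55.74 K.
Change: 55.74 − 50.17 = 5.566 K.

6 kelvin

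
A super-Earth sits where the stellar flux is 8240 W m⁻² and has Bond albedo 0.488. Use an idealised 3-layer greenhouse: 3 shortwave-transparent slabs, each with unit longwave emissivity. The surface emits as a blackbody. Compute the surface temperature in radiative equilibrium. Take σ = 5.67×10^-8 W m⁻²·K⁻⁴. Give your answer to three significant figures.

522 kelvin

Top-of-atmosphere balance: σT_e⁴ = S(1−α)/4 = 1055 W m⁻² → T_e = 369.3 K.
With N = 3 opaque layers, T_s = (N+1)^(1/4)·T_e = 4^(1/4)·369.3 = 522.3 K.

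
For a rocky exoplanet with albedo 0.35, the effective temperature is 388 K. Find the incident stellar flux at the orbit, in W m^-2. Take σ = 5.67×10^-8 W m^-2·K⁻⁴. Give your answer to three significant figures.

From S(1−α)/4 = σT⁴: S = 4σT⁴/(1−α).
The emitted flux is σT⁴ = 1285 W m^-2.
S = 4·1285/0.65 = 7908 W m^-2.

7910 W m^-2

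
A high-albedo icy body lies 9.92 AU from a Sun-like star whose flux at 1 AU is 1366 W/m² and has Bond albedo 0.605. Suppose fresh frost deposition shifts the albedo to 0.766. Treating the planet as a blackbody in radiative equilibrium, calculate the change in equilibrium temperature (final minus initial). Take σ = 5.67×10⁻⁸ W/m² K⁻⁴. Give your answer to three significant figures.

-8.60 kelvin

Irradiance scales as 1/d², so S = 1366 W/m² × (1/9.92)² = 13.88 W/m².
Initial: T₁ = [S(1−0.605)/(4σ)]^(1/4) = 70.12 K.
After:  T₂ = [13.88·0.234/(4σ)]^(1/4) = 61.52 K.
ΔT = T₂ − T₁ = -8.603 K.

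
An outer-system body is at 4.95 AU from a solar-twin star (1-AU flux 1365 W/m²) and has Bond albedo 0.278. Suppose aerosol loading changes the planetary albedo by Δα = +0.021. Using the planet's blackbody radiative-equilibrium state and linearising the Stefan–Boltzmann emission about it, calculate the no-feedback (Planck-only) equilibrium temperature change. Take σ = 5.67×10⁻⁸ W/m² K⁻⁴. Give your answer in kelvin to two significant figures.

-0.84 kelvin

Flux at the orbit: S = 1365/(4.95)² = 55.71 W/m².
The baseline emission temperature is T_e = 115.4 K.
TOA radiative forcing: ΔF = −S·Δα/4 = −55.71·(+0.021)/4 = -0.2925 W/m².
The Planck feedback parameter is 4σT_e³ = 0.3485 W/m²/K.
So ΔT₀ = -0.2925/0.3485 = -0.839 K.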